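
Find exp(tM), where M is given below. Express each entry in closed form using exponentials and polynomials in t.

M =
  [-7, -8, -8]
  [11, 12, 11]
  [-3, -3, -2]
e^{tM} =
  [-8*t*exp(t) + exp(t), -8*t*exp(t), -8*t*exp(t)]
  [11*t*exp(t), 11*t*exp(t) + exp(t), 11*t*exp(t)]
  [-3*t*exp(t), -3*t*exp(t), -3*t*exp(t) + exp(t)]

Strategy: write M = P · J · P⁻¹ where J is a Jordan canonical form, so e^{tM} = P · e^{tJ} · P⁻¹, and e^{tJ} can be computed block-by-block.

M has Jordan form
J =
  [1, 1, 0]
  [0, 1, 0]
  [0, 0, 1]
(up to reordering of blocks).

Per-block formulas:
  For a 1×1 block at λ = 1: exp(t · [1]) = [e^(1t)].
  For a 2×2 Jordan block J_2(1): exp(t · J_2(1)) = e^(1t)·(I + t·N), where N is the 2×2 nilpotent shift.

After assembling e^{tJ} and conjugating by P, we get:

e^{tM} =
  [-8*t*exp(t) + exp(t), -8*t*exp(t), -8*t*exp(t)]
  [11*t*exp(t), 11*t*exp(t) + exp(t), 11*t*exp(t)]
  [-3*t*exp(t), -3*t*exp(t), -3*t*exp(t) + exp(t)]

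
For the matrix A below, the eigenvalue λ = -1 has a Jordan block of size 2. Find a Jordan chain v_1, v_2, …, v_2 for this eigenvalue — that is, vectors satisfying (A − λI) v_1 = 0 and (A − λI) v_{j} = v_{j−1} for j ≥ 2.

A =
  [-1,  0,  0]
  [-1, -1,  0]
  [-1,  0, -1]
A Jordan chain for λ = -1 of length 2:
v_1 = (0, -1, -1)ᵀ
v_2 = (1, 0, 0)ᵀ

Let N = A − (-1)·I. We want v_2 with N^2 v_2 = 0 but N^1 v_2 ≠ 0; then v_{j-1} := N · v_j for j = 2, …, 2.

Pick v_2 = (1, 0, 0)ᵀ.
Then v_1 = N · v_2 = (0, -1, -1)ᵀ.

Sanity check: (A − (-1)·I) v_1 = (0, 0, 0)ᵀ = 0. ✓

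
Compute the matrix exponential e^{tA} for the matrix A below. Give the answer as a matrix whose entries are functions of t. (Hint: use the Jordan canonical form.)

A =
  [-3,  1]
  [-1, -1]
e^{tA} =
  [-t*exp(-2*t) + exp(-2*t), t*exp(-2*t)]
  [-t*exp(-2*t), t*exp(-2*t) + exp(-2*t)]

Strategy: write A = P · J · P⁻¹ where J is a Jordan canonical form, so e^{tA} = P · e^{tJ} · P⁻¹, and e^{tJ} can be computed block-by-block.

A has Jordan form
J =
  [-2,  1]
  [ 0, -2]
(up to reordering of blocks).

Per-block formulas:
  For a 2×2 Jordan block J_2(-2): exp(t · J_2(-2)) = e^(-2t)·(I + t·N), where N is the 2×2 nilpotent shift.

After assembling e^{tJ} and conjugating by P, we get:

e^{tA} =
  [-t*exp(-2*t) + exp(-2*t), t*exp(-2*t)]
  [-t*exp(-2*t), t*exp(-2*t) + exp(-2*t)]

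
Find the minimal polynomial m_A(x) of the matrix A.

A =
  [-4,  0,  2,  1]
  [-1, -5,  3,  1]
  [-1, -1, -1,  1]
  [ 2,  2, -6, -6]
x^3 + 12*x^2 + 48*x + 64

The characteristic polynomial is χ_A(x) = (x + 4)^4, so the eigenvalues are known. The minimal polynomial is
  m_A(x) = Π_λ (x − λ)^{k_λ}
where k_λ is the size of the *largest* Jordan block for λ (equivalently, the smallest k with (A − λI)^k v = 0 for every generalised eigenvector v of λ).

  λ = -4: largest Jordan block has size 3, contributing (x + 4)^3

So m_A(x) = (x + 4)^3 = x^3 + 12*x^2 + 48*x + 64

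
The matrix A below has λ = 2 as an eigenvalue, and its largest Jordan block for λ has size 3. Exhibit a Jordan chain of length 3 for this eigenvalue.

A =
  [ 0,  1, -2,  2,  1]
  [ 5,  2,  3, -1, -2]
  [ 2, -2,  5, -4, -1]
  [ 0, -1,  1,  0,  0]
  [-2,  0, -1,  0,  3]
A Jordan chain for λ = 2 of length 3:
v_1 = (3, 0, -6, -3, 0)ᵀ
v_2 = (-2, 5, 2, 0, -2)ᵀ
v_3 = (1, 0, 0, 0, 0)ᵀ

Let N = A − (2)·I. We want v_3 with N^3 v_3 = 0 but N^2 v_3 ≠ 0; then v_{j-1} := N · v_j for j = 3, …, 2.

Pick v_3 = (1, 0, 0, 0, 0)ᵀ.
Then v_2 = N · v_3 = (-2, 5, 2, 0, -2)ᵀ.
Then v_1 = N · v_2 = (3, 0, -6, -3, 0)ᵀ.

Sanity check: (A − (2)·I) v_1 = (0, 0, 0, 0, 0)ᵀ = 0. ✓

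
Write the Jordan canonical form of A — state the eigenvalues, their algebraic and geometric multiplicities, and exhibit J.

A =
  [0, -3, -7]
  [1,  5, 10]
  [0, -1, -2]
J_3(1)

The characteristic polynomial is
  det(x·I − A) = x^3 - 3*x^2 + 3*x - 1 = (x - 1)^3

Eigenvalues and multiplicities (the geometric multiplicity of λ is n − rank(A − λI), which equals the number of Jordan blocks for λ):
  λ = 1: algebraic multiplicity = 3, geometric multiplicity = 1

Determining the block sizes for each eigenvalue:
  λ = 1: one block (gm = 1), so the single block has size am = 3 → block sizes [3]

Assembling the blocks gives a Jordan form
J =
  [1, 1, 0]
  [0, 1, 1]
  [0, 0, 1]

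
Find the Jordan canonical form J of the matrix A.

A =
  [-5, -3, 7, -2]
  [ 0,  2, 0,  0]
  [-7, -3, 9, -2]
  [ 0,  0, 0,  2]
J_2(2) ⊕ J_1(2) ⊕ J_1(2)

The characteristic polynomial is
  det(x·I − A) = x^4 - 8*x^3 + 24*x^2 - 32*x + 16 = (x - 2)^4

Eigenvalues and multiplicities (the geometric multiplicity of λ is n − rank(A − λI), which equals the number of Jordan blocks for λ):
  λ = 2: algebraic multiplicity = 4, geometric multiplicity = 3

Determining the block sizes for each eigenvalue:
  λ = 2: 3 blocks summing to 4 forces exactly one block of size 2 and the rest size 1 → block sizes [2, 1, 1]

Assembling the blocks gives a Jordan form
J =
  [2, 1, 0, 0]
  [0, 2, 0, 0]
  [0, 0, 2, 0]
  [0, 0, 0, 2]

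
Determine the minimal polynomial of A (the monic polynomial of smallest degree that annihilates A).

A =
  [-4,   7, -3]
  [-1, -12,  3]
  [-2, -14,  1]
x^2 + 10*x + 25

The characteristic polynomial is χ_A(x) = (x + 5)^3, so the eigenvalues are known. The minimal polynomial is
  m_A(x) = Π_λ (x − λ)^{k_λ}
where k_λ is the size of the *largest* Jordan block for λ (equivalently, the smallest k with (A − λI)^k v = 0 for every generalised eigenvector v of λ).

  λ = -5: largest Jordan block has size 2, contributing (x + 5)^2

So m_A(x) = (x + 5)^2 = x^2 + 10*x + 25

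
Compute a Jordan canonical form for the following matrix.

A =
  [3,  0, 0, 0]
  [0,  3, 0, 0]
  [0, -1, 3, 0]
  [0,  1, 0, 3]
J_2(3) ⊕ J_1(3) ⊕ J_1(3)

The characteristic polynomial is
  det(x·I − A) = x^4 - 12*x^3 + 54*x^2 - 108*x + 81 = (x - 3)^4

Eigenvalues and multiplicities (the geometric multiplicity of λ is n − rank(A − λI), which equals the number of Jordan blocks for λ):
  λ = 3: algebraic multiplicity = 4, geometric multiplicity = 3

Determining the block sizes for each eigenvalue:
  λ = 3: 3 blocks summing to 4 forces exactly one block of size 2 and the rest size 1 → block sizes [2, 1, 1]

Assembling the blocks gives a Jordan form
J =
  [3, 1, 0, 0]
  [0, 3, 0, 0]
  [0, 0, 3, 0]
  [0, 0, 0, 3]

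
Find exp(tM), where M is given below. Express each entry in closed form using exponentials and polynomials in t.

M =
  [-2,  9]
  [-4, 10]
e^{tM} =
  [-6*t*exp(4*t) + exp(4*t), 9*t*exp(4*t)]
  [-4*t*exp(4*t), 6*t*exp(4*t) + exp(4*t)]

Strategy: write M = P · J · P⁻¹ where J is a Jordan canonical form, so e^{tM} = P · e^{tJ} · P⁻¹, and e^{tJ} can be computed block-by-block.

M has Jordan form
J =
  [4, 1]
  [0, 4]
(up to reordering of blocks).

Per-block formulas:
  For a 2×2 Jordan block J_2(4): exp(t · J_2(4)) = e^(4t)·(I + t·N), where N is the 2×2 nilpotent shift.

After assembling e^{tJ} and conjugating by P, we get:

e^{tM} =
  [-6*t*exp(4*t) + exp(4*t), 9*t*exp(4*t)]
  [-4*t*exp(4*t), 6*t*exp(4*t) + exp(4*t)]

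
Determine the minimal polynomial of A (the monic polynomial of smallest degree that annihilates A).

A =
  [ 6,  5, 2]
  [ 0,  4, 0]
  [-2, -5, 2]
x^2 - 8*x + 16

The characteristic polynomial is χ_A(x) = (x - 4)^3, so the eigenvalues are known. The minimal polynomial is
  m_A(x) = Π_λ (x − λ)^{k_λ}
where k_λ is the size of the *largest* Jordan block for λ (equivalently, the smallest k with (A − λI)^k v = 0 for every generalised eigenvector v of λ).

  λ = 4: largest Jordan block has size 2, contributing (x − 4)^2

So m_A(x) = (x - 4)^2 = x^2 - 8*x + 16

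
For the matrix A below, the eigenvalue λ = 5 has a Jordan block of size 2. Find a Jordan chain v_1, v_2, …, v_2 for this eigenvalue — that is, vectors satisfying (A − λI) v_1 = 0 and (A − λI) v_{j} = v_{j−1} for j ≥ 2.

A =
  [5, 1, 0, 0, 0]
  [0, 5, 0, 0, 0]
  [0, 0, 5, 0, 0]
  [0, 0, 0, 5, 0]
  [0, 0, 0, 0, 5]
A Jordan chain for λ = 5 of length 2:
v_1 = (1, 0, 0, 0, 0)ᵀ
v_2 = (0, 1, 0, 0, 0)ᵀ

Let N = A − (5)·I. We want v_2 with N^2 v_2 = 0 but N^1 v_2 ≠ 0; then v_{j-1} := N · v_j for j = 2, …, 2.

Pick v_2 = (0, 1, 0, 0, 0)ᵀ.
Then v_1 = N · v_2 = (1, 0, 0, 0, 0)ᵀ.

Sanity check: (A − (5)·I) v_1 = (0, 0, 0, 0, 0)ᵀ = 0. ✓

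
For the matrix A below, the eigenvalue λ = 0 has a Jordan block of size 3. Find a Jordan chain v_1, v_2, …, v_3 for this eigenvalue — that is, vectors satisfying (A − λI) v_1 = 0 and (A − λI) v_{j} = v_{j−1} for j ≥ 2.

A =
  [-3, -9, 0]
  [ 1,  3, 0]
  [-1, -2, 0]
A Jordan chain for λ = 0 of length 3:
v_1 = (0, 0, 1)ᵀ
v_2 = (-3, 1, -1)ᵀ
v_3 = (1, 0, 0)ᵀ

Let N = A − (0)·I. We want v_3 with N^3 v_3 = 0 but N^2 v_3 ≠ 0; then v_{j-1} := N · v_j for j = 3, …, 2.

Pick v_3 = (1, 0, 0)ᵀ.
Then v_2 = N · v_3 = (-3, 1, -1)ᵀ.
Then v_1 = N · v_2 = (0, 0, 1)ᵀ.

Sanity check: (A − (0)·I) v_1 = (0, 0, 0)ᵀ = 0. ✓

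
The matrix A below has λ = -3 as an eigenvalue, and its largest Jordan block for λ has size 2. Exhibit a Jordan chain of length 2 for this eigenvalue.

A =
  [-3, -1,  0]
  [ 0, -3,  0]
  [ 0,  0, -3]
A Jordan chain for λ = -3 of length 2:
v_1 = (-1, 0, 0)ᵀ
v_2 = (0, 1, 0)ᵀ

Let N = A − (-3)·I. We want v_2 with N^2 v_2 = 0 but N^1 v_2 ≠ 0; then v_{j-1} := N · v_j for j = 2, …, 2.

Pick v_2 = (0, 1, 0)ᵀ.
Then v_1 = N · v_2 = (-1, 0, 0)ᵀ.

Sanity check: (A − (-3)·I) v_1 = (0, 0, 0)ᵀ = 0. ✓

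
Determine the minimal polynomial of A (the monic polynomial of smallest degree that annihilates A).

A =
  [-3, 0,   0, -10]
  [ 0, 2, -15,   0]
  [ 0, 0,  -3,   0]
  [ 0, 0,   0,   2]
x^2 + x - 6

The characteristic polynomial is χ_A(x) = (x - 2)^2*(x + 3)^2, so the eigenvalues are known. The minimal polynomial is
  m_A(x) = Π_λ (x − λ)^{k_λ}
where k_λ is the size of the *largest* Jordan block for λ (equivalently, the smallest k with (A − λI)^k v = 0 for every generalised eigenvector v of λ).

  λ = -3: largest Jordan block has size 1, contributing (x + 3)
  λ = 2: largest Jordan block has size 1, contributing (x − 2)

So m_A(x) = (x - 2)*(x + 3) = x^2 + x - 6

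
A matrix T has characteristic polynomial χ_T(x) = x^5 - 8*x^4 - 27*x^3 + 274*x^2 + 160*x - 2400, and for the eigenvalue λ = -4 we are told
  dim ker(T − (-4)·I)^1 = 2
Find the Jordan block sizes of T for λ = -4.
Block sizes for λ = -4: [1, 1]

From the dimensions of kernels of powers, the number of Jordan blocks of size at least j is d_j − d_{j−1} where d_j = dim ker(N^j) (with d_0 = 0). Computing the differences gives [2].
The number of blocks of size exactly k is (#blocks of size ≥ k) − (#blocks of size ≥ k + 1), so the partition is: 2 block(s) of size 1.
In nonincreasing order the block sizes are [1, 1].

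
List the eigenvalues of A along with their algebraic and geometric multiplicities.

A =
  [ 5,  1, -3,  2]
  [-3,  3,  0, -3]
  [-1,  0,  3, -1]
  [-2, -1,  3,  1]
λ = 3: alg = 4, geom = 2

Step 1 — factor the characteristic polynomial to read off the algebraic multiplicities:
  χ_A(x) = (x - 3)^4

Step 2 — compute geometric multiplicities via the rank-nullity identity g(λ) = n − rank(A − λI):
  rank(A − (3)·I) = 2, so dim ker(A − (3)·I) = n − 2 = 2

Summary:
  λ = 3: algebraic multiplicity = 4, geometric multiplicity = 2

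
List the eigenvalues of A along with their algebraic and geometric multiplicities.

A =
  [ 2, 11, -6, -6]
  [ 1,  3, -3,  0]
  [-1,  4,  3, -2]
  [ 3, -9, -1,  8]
λ = 4: alg = 4, geom = 2

Step 1 — factor the characteristic polynomial to read off the algebraic multiplicities:
  χ_A(x) = (x - 4)^4

Step 2 — compute geometric multiplicities via the rank-nullity identity g(λ) = n − rank(A − λI):
  rank(A − (4)·I) = 2, so dim ker(A − (4)·I) = n − 2 = 2

Summary:
  λ = 4: algebraic multiplicity = 4, geometric multiplicity = 2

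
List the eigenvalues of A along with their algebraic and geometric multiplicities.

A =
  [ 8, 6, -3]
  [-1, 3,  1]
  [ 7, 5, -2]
λ = 2: alg = 2, geom = 1; λ = 5: alg = 1, geom = 1

Step 1 — factor the characteristic polynomial to read off the algebraic multiplicities:
  χ_A(x) = (x - 5)*(x - 2)^2

Step 2 — compute geometric multiplicities via the rank-nullity identity g(λ) = n − rank(A − λI):
  rank(A − (2)·I) = 2, so dim ker(A − (2)·I) = n − 2 = 1
  rank(A − (5)·I) = 2, so dim ker(A − (5)·I) = n − 2 = 1

Summary:
  λ = 2: algebraic multiplicity = 2, geometric multiplicity = 1
  λ = 5: algebraic multiplicity = 1, geometric multiplicity = 1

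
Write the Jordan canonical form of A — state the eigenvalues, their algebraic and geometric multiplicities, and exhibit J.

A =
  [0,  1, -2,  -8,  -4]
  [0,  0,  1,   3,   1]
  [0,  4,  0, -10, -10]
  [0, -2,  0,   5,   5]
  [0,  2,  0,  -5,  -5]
J_3(0) ⊕ J_2(0)

The characteristic polynomial is
  det(x·I − A) = x^5

Eigenvalues and multiplicities (the geometric multiplicity of λ is n − rank(A − λI), which equals the number of Jordan blocks for λ):
  λ = 0: algebraic multiplicity = 5, geometric multiplicity = 2

Determining the block sizes for each eigenvalue:
  λ = 0: with am = 5 and gm = 2, the partition is not yet determined (e.g. several partitions of 5 into 2 parts exist). Let N = A − (0)·I. Computing rank(N^1) = 3, rank(N^2) = 1, rank(N^3) = 0; the number of blocks of size ≥ j is rank(N^{j−1}) − rank(N^j), giving [2, 2, 1]. So we have 1 block(s) of size 3, 1 block(s) of size 2 → block sizes [3, 2]

Assembling the blocks gives a Jordan form
J =
  [0, 1, 0, 0, 0]
  [0, 0, 1, 0, 0]
  [0, 0, 0, 0, 0]
  [0, 0, 0, 0, 1]
  [0, 0, 0, 0, 0]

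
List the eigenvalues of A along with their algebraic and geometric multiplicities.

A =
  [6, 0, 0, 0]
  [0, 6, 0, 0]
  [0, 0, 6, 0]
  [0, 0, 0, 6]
λ = 6: alg = 4, geom = 4

Step 1 — factor the characteristic polynomial to read off the algebraic multiplicities:
  χ_A(x) = (x - 6)^4

Step 2 — compute geometric multiplicities via the rank-nullity identity g(λ) = n − rank(A − λI):
  rank(A − (6)·I) = 0, so dim ker(A − (6)·I) = n − 0 = 4

Summary:
  λ = 6: algebraic multiplicity = 4, geometric multiplicity = 4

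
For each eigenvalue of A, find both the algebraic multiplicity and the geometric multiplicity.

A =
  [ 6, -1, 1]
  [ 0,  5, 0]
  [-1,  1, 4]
λ = 5: alg = 3, geom = 2

Step 1 — factor the characteristic polynomial to read off the algebraic multiplicities:
  χ_A(x) = (x - 5)^3

Step 2 — compute geometric multiplicities via the rank-nullity identity g(λ) = n − rank(A − λI):
  rank(A − (5)·I) = 1, so dim ker(A − (5)·I) = n − 1 = 2

Summary:
  λ = 5: algebraic multiplicity = 3, geometric multiplicity = 2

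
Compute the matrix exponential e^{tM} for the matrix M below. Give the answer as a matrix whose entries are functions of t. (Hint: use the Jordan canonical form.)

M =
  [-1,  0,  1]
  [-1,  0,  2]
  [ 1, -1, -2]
e^{tM} =
  [t^2*exp(-t)/2 + exp(-t), -t^2*exp(-t)/2, -t^2*exp(-t)/2 + t*exp(-t)]
  [t^2*exp(-t)/2 - t*exp(-t), -t^2*exp(-t)/2 + t*exp(-t) + exp(-t), -t^2*exp(-t)/2 + 2*t*exp(-t)]
  [t*exp(-t), -t*exp(-t), -t*exp(-t) + exp(-t)]

Strategy: write M = P · J · P⁻¹ where J is a Jordan canonical form, so e^{tM} = P · e^{tJ} · P⁻¹, and e^{tJ} can be computed block-by-block.

M has Jordan form
J =
  [-1,  1,  0]
  [ 0, -1,  1]
  [ 0,  0, -1]
(up to reordering of blocks).

Per-block formulas:
  For a 3×3 Jordan block J_3(-1): exp(t · J_3(-1)) = e^(-1t)·(I + t·N + (t^2/2)·N^2), where N is the 3×3 nilpotent shift.

After assembling e^{tJ} and conjugating by P, we get:

e^{tM} =
  [t^2*exp(-t)/2 + exp(-t), -t^2*exp(-t)/2, -t^2*exp(-t)/2 + t*exp(-t)]
  [t^2*exp(-t)/2 - t*exp(-t), -t^2*exp(-t)/2 + t*exp(-t) + exp(-t), -t^2*exp(-t)/2 + 2*t*exp(-t)]
  [t*exp(-t), -t*exp(-t), -t*exp(-t) + exp(-t)]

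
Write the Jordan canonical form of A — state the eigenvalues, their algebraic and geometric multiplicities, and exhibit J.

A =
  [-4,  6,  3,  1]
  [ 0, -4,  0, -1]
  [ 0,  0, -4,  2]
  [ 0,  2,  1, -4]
J_3(-4) ⊕ J_1(-4)

The characteristic polynomial is
  det(x·I − A) = x^4 + 16*x^3 + 96*x^2 + 256*x + 256 = (x + 4)^4

Eigenvalues and multiplicities (the geometric multiplicity of λ is n − rank(A − λI), which equals the number of Jordan blocks for λ):
  λ = -4: algebraic multiplicity = 4, geometric multiplicity = 2

Determining the block sizes for each eigenvalue:
  λ = -4: with am = 4 and gm = 2, the partition is not yet determined (e.g. several partitions of 4 into 2 parts exist). Let N = A − (-4)·I. Computing rank(N^1) = 2, rank(N^2) = 1, rank(N^3) = 0; the number of blocks of size ≥ j is rank(N^{j−1}) − rank(N^j), giving [2, 1, 1]. So we have 1 block(s) of size 3, 1 block(s) of size 1 → block sizes [3, 1]

Assembling the blocks gives a Jordan form
J =
  [-4,  1,  0,  0]
  [ 0, -4,  1,  0]
  [ 0,  0, -4,  0]
  [ 0,  0,  0, -4]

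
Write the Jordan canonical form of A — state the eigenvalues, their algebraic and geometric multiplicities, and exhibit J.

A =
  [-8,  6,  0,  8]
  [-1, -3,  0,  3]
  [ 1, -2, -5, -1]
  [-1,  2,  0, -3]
J_2(-5) ⊕ J_1(-5) ⊕ J_1(-4)

The characteristic polynomial is
  det(x·I − A) = x^4 + 19*x^3 + 135*x^2 + 425*x + 500 = (x + 4)*(x + 5)^3

Eigenvalues and multiplicities (the geometric multiplicity of λ is n − rank(A − λI), which equals the number of Jordan blocks for λ):
  λ = -5: algebraic multiplicity = 3, geometric multiplicity = 2
  λ = -4: algebraic multiplicity = 1, geometric multiplicity = 1

Determining the block sizes for each eigenvalue:
  λ = -5: 2 blocks summing to 3 forces exactly one block of size 2 and the rest size 1 → block sizes [2, 1]
  λ = -4: one block (gm = 1), so the single block has size am = 1 → block sizes [1]

Assembling the blocks gives a Jordan form
J =
  [-5,  1,  0,  0]
  [ 0, -5,  0,  0]
  [ 0,  0, -5,  0]
  [ 0,  0,  0, -4]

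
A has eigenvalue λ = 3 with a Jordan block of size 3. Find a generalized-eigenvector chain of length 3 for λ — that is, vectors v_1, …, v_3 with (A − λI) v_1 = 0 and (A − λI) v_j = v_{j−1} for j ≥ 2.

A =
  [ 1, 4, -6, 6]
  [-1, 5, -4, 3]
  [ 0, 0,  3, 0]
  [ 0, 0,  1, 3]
A Jordan chain for λ = 3 of length 3:
v_1 = (2, 1, 0, 0)ᵀ
v_2 = (-6, -4, 0, 1)ᵀ
v_3 = (0, 0, 1, 0)ᵀ

Let N = A − (3)·I. We want v_3 with N^3 v_3 = 0 but N^2 v_3 ≠ 0; then v_{j-1} := N · v_j for j = 3, …, 2.

Pick v_3 = (0, 0, 1, 0)ᵀ.
Then v_2 = N · v_3 = (-6, -4, 0, 1)ᵀ.
Then v_1 = N · v_2 = (2, 1, 0, 0)ᵀ.

Sanity check: (A − (3)·I) v_1 = (0, 0, 0, 0)ᵀ = 0. ✓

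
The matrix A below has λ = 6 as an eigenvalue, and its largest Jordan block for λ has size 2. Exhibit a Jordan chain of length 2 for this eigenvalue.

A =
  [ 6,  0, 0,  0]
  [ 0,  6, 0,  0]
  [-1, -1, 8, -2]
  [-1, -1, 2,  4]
A Jordan chain for λ = 6 of length 2:
v_1 = (0, 0, -1, -1)ᵀ
v_2 = (1, 0, 0, 0)ᵀ

Let N = A − (6)·I. We want v_2 with N^2 v_2 = 0 but N^1 v_2 ≠ 0; then v_{j-1} := N · v_j for j = 2, …, 2.

Pick v_2 = (1, 0, 0, 0)ᵀ.
Then v_1 = N · v_2 = (0, 0, -1, -1)ᵀ.

Sanity check: (A − (6)·I) v_1 = (0, 0, 0, 0)ᵀ = 0. ✓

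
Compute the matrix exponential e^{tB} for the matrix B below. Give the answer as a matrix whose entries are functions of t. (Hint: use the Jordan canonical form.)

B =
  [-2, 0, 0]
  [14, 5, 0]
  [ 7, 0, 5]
e^{tB} =
  [exp(-2*t), 0, 0]
  [2*exp(5*t) - 2*exp(-2*t), exp(5*t), 0]
  [exp(5*t) - exp(-2*t), 0, exp(5*t)]

Strategy: write B = P · J · P⁻¹ where J is a Jordan canonical form, so e^{tB} = P · e^{tJ} · P⁻¹, and e^{tJ} can be computed block-by-block.

B has Jordan form
J =
  [-2, 0, 0]
  [ 0, 5, 0]
  [ 0, 0, 5]
(up to reordering of blocks).

Per-block formulas:
  For a 1×1 block at λ = 5: exp(t · [5]) = [e^(5t)].
  For a 1×1 block at λ = -2: exp(t · [-2]) = [e^(-2t)].

After assembling e^{tJ} and conjugating by P, we get:

e^{tB} =
  [exp(-2*t), 0, 0]
  [2*exp(5*t) - 2*exp(-2*t), exp(5*t), 0]
  [exp(5*t) - exp(-2*t), 0, exp(5*t)]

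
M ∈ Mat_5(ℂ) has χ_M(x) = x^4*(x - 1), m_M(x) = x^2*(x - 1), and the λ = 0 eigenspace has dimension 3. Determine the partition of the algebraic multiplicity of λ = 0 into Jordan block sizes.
Block sizes for λ = 0: [2, 1, 1]

Step 1 — from the characteristic polynomial, algebraic multiplicity of λ = 0 is 4. From dim ker(M − (0)·I) = 3, there are exactly 3 Jordan blocks for λ = 0.
Step 2 — from the minimal polynomial, the factor (x − 0)^2 tells us the largest block for λ = 0 has size 2.
Step 3 — with total size 4, 3 blocks, and largest block 2, the block sizes (in nonincreasing order) are [2, 1, 1].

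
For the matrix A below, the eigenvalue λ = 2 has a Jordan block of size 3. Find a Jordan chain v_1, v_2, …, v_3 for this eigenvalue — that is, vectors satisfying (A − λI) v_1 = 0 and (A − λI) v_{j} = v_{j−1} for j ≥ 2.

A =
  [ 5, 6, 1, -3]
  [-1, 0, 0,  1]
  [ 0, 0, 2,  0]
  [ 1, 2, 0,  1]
A Jordan chain for λ = 2 of length 3:
v_1 = (3, -1, 0, 1)ᵀ
v_2 = (1, 0, 0, 0)ᵀ
v_3 = (0, 0, 1, 0)ᵀ

Let N = A − (2)·I. We want v_3 with N^3 v_3 = 0 but N^2 v_3 ≠ 0; then v_{j-1} := N · v_j for j = 3, …, 2.

Pick v_3 = (0, 0, 1, 0)ᵀ.
Then v_2 = N · v_3 = (1, 0, 0, 0)ᵀ.
Then v_1 = N · v_2 = (3, -1, 0, 1)ᵀ.

Sanity check: (A − (2)·I) v_1 = (0, 0, 0, 0)ᵀ = 0. ✓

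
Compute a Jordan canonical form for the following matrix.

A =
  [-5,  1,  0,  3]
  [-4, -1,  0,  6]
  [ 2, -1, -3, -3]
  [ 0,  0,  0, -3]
J_2(-3) ⊕ J_1(-3) ⊕ J_1(-3)

The characteristic polynomial is
  det(x·I − A) = x^4 + 12*x^3 + 54*x^2 + 108*x + 81 = (x + 3)^4

Eigenvalues and multiplicities (the geometric multiplicity of λ is n − rank(A − λI), which equals the number of Jordan blocks for λ):
  λ = -3: algebraic multiplicity = 4, geometric multiplicity = 3

Determining the block sizes for each eigenvalue:
  λ = -3: 3 blocks summing to 4 forces exactly one block of size 2 and the rest size 1 → block sizes [2, 1, 1]

Assembling the blocks gives a Jordan form
J =
  [-3,  1,  0,  0]
  [ 0, -3,  0,  0]
  [ 0,  0, -3,  0]
  [ 0,  0,  0, -3]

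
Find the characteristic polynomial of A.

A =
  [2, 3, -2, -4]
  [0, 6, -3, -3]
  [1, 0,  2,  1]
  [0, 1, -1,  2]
x^4 - 12*x^3 + 54*x^2 - 108*x + 81

Expanding det(x·I − A) (e.g. by cofactor expansion or by noting that A is similar to its Jordan form J, which has the same characteristic polynomial as A) gives
  χ_A(x) = x^4 - 12*x^3 + 54*x^2 - 108*x + 81
which factors as (x - 3)^4. The eigenvalues (with algebraic multiplicities) are λ = 3 with multiplicity 4.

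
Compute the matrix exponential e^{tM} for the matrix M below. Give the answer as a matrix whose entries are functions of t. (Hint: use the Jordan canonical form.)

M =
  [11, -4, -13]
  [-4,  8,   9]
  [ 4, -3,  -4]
e^{tM} =
  [6*t*exp(5*t) + exp(5*t), 3*t^2*exp(5*t)/2 - 4*t*exp(5*t), 3*t^2*exp(5*t)/2 - 13*t*exp(5*t)]
  [-4*t*exp(5*t), -t^2*exp(5*t) + 3*t*exp(5*t) + exp(5*t), -t^2*exp(5*t) + 9*t*exp(5*t)]
  [4*t*exp(5*t), t^2*exp(5*t) - 3*t*exp(5*t), t^2*exp(5*t) - 9*t*exp(5*t) + exp(5*t)]

Strategy: write M = P · J · P⁻¹ where J is a Jordan canonical form, so e^{tM} = P · e^{tJ} · P⁻¹, and e^{tJ} can be computed block-by-block.

M has Jordan form
J =
  [5, 1, 0]
  [0, 5, 1]
  [0, 0, 5]
(up to reordering of blocks).

Per-block formulas:
  For a 3×3 Jordan block J_3(5): exp(t · J_3(5)) = e^(5t)·(I + t·N + (t^2/2)·N^2), where N is the 3×3 nilpotent shift.

After assembling e^{tJ} and conjugating by P, we get:

e^{tM} =
  [6*t*exp(5*t) + exp(5*t), 3*t^2*exp(5*t)/2 - 4*t*exp(5*t), 3*t^2*exp(5*t)/2 - 13*t*exp(5*t)]
  [-4*t*exp(5*t), -t^2*exp(5*t) + 3*t*exp(5*t) + exp(5*t), -t^2*exp(5*t) + 9*t*exp(5*t)]
  [4*t*exp(5*t), t^2*exp(5*t) - 3*t*exp(5*t), t^2*exp(5*t) - 9*t*exp(5*t) + exp(5*t)]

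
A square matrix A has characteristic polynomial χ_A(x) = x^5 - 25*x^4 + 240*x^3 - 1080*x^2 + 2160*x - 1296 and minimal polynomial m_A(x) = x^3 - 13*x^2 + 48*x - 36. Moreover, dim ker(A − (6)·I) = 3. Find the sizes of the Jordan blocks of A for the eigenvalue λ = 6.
Block sizes for λ = 6: [2, 1, 1]

Step 1 — from the characteristic polynomial, algebraic multiplicity of λ = 6 is 4. From dim ker(A − (6)·I) = 3, there are exactly 3 Jordan blocks for λ = 6.
Step 2 — from the minimal polynomial, the factor (x − 6)^2 tells us the largest block for λ = 6 has size 2.
Step 3 — with total size 4, 3 blocks, and largest block 2, the block sizes (in nonincreasing order) are [2, 1, 1].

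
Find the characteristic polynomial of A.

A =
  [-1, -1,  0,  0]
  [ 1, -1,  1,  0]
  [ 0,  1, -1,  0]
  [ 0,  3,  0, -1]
x^4 + 4*x^3 + 6*x^2 + 4*x + 1

Expanding det(x·I − A) (e.g. by cofactor expansion or by noting that A is similar to its Jordan form J, which has the same characteristic polynomial as A) gives
  χ_A(x) = x^4 + 4*x^3 + 6*x^2 + 4*x + 1
which factors as (x + 1)^4. The eigenvalues (with algebraic multiplicities) are λ = -1 with multiplicity 4.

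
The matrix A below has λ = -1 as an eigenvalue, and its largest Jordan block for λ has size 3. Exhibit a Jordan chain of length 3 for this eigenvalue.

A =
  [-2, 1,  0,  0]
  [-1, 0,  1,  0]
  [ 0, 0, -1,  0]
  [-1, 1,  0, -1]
A Jordan chain for λ = -1 of length 3:
v_1 = (1, 1, 0, 1)ᵀ
v_2 = (0, 1, 0, 0)ᵀ
v_3 = (0, 0, 1, 0)ᵀ

Let N = A − (-1)·I. We want v_3 with N^3 v_3 = 0 but N^2 v_3 ≠ 0; then v_{j-1} := N · v_j for j = 3, …, 2.

Pick v_3 = (0, 0, 1, 0)ᵀ.
Then v_2 = N · v_3 = (0, 1, 0, 0)ᵀ.
Then v_1 = N · v_2 = (1, 1, 0, 1)ᵀ.

Sanity check: (A − (-1)·I) v_1 = (0, 0, 0, 0)ᵀ = 0. ✓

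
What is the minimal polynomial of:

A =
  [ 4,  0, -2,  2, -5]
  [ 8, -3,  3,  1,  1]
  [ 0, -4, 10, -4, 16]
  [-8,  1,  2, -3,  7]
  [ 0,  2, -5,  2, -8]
x^3

The characteristic polynomial is χ_A(x) = x^5, so the eigenvalues are known. The minimal polynomial is
  m_A(x) = Π_λ (x − λ)^{k_λ}
where k_λ is the size of the *largest* Jordan block for λ (equivalently, the smallest k with (A − λI)^k v = 0 for every generalised eigenvector v of λ).

  λ = 0: largest Jordan block has size 3, contributing (x − 0)^3

So m_A(x) = x^3 = x^3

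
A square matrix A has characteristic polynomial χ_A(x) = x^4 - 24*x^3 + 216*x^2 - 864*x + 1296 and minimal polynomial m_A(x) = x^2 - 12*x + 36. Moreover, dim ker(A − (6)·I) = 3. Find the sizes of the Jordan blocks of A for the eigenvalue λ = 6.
Block sizes for λ = 6: [2, 1, 1]

Step 1 — from the characteristic polynomial, algebraic multiplicity of λ = 6 is 4. From dim ker(A − (6)·I) = 3, there are exactly 3 Jordan blocks for λ = 6.
Step 2 — from the minimal polynomial, the factor (x − 6)^2 tells us the largest block for λ = 6 has size 2.
Step 3 — with total size 4, 3 blocks, and largest block 2, the block sizes (in nonincreasing order) are [2, 1, 1].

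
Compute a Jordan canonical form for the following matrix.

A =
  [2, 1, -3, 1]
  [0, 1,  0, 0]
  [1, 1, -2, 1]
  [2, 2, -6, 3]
J_2(1) ⊕ J_1(1) ⊕ J_1(1)

The characteristic polynomial is
  det(x·I − A) = x^4 - 4*x^3 + 6*x^2 - 4*x + 1 = (x - 1)^4

Eigenvalues and multiplicities (the geometric multiplicity of λ is n − rank(A − λI), which equals the number of Jordan blocks for λ):
  λ = 1: algebraic multiplicity = 4, geometric multiplicity = 3

Determining the block sizes for each eigenvalue:
  λ = 1: 3 blocks summing to 4 forces exactly one block of size 2 and the rest size 1 → block sizes [2, 1, 1]

Assembling the blocks gives a Jordan form
J =
  [1, 1, 0, 0]
  [0, 1, 0, 0]
  [0, 0, 1, 0]
  [0, 0, 0, 1]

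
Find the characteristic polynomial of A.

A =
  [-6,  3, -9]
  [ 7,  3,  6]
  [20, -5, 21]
x^3 - 18*x^2 + 108*x - 216

Expanding det(x·I − A) (e.g. by cofactor expansion or by noting that A is similar to its Jordan form J, which has the same characteristic polynomial as A) gives
  χ_A(x) = x^3 - 18*x^2 + 108*x - 216
which factors as (x - 6)^3. The eigenvalues (with algebraic multiplicities) are λ = 6 with multiplicity 3.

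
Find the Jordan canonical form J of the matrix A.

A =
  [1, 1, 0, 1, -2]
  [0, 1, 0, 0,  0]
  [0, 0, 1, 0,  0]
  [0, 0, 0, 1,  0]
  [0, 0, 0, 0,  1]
J_2(1) ⊕ J_1(1) ⊕ J_1(1) ⊕ J_1(1)

The characteristic polynomial is
  det(x·I − A) = x^5 - 5*x^4 + 10*x^3 - 10*x^2 + 5*x - 1 = (x - 1)^5

Eigenvalues and multiplicities (the geometric multiplicity of λ is n − rank(A − λI), which equals the number of Jordan blocks for λ):
  λ = 1: algebraic multiplicity = 5, geometric multiplicity = 4

Determining the block sizes for each eigenvalue:
  λ = 1: 4 blocks summing to 5 forces exactly one block of size 2 and the rest size 1 → block sizes [2, 1, 1, 1]

Assembling the blocks gives a Jordan form
J =
  [1, 1, 0, 0, 0]
  [0, 1, 0, 0, 0]
  [0, 0, 1, 0, 0]
  [0, 0, 0, 1, 0]
  [0, 0, 0, 0, 1]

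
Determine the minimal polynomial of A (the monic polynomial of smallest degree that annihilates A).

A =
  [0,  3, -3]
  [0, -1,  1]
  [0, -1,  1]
x^2

The characteristic polynomial is χ_A(x) = x^3, so the eigenvalues are known. The minimal polynomial is
  m_A(x) = Π_λ (x − λ)^{k_λ}
where k_λ is the size of the *largest* Jordan block for λ (equivalently, the smallest k with (A − λI)^k v = 0 for every generalised eigenvector v of λ).

  λ = 0: largest Jordan block has size 2, contributing (x − 0)^2

So m_A(x) = x^2 = x^2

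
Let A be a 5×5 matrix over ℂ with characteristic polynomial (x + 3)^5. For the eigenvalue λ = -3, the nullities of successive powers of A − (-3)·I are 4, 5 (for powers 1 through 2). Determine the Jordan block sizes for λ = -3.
Block sizes for λ = -3: [2, 1, 1, 1]

From the dimensions of kernels of powers, the number of Jordan blocks of size at least j is d_j − d_{j−1} where d_j = dim ker(N^j) (with d_0 = 0). Computing the differences gives [4, 1].
The number of blocks of size exactly k is (#blocks of size ≥ k) − (#blocks of size ≥ k + 1), so the partition is: 3 block(s) of size 1, 1 block(s) of size 2.
In nonincreasing order the block sizes are [2, 1, 1, 1].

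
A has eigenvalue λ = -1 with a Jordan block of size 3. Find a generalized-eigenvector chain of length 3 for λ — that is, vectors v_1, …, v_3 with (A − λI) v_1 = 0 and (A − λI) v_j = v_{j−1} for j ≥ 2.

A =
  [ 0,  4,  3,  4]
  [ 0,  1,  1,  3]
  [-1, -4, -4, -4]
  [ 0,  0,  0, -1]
A Jordan chain for λ = -1 of length 3:
v_1 = (-2, -1, 2, 0)ᵀ
v_2 = (1, 0, -1, 0)ᵀ
v_3 = (1, 0, 0, 0)ᵀ

Let N = A − (-1)·I. We want v_3 with N^3 v_3 = 0 but N^2 v_3 ≠ 0; then v_{j-1} := N · v_j for j = 3, …, 2.

Pick v_3 = (1, 0, 0, 0)ᵀ.
Then v_2 = N · v_3 = (1, 0, -1, 0)ᵀ.
Then v_1 = N · v_2 = (-2, -1, 2, 0)ᵀ.

Sanity check: (A − (-1)·I) v_1 = (0, 0, 0, 0)ᵀ = 0. ✓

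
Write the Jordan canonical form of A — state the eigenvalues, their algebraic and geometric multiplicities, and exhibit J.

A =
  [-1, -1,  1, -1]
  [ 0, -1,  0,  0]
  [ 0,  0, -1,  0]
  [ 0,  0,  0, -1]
J_2(-1) ⊕ J_1(-1) ⊕ J_1(-1)

The characteristic polynomial is
  det(x·I − A) = x^4 + 4*x^3 + 6*x^2 + 4*x + 1 = (x + 1)^4

Eigenvalues and multiplicities (the geometric multiplicity of λ is n − rank(A − λI), which equals the number of Jordan blocks for λ):
  λ = -1: algebraic multiplicity = 4, geometric multiplicity = 3

Determining the block sizes for each eigenvalue:
  λ = -1: 3 blocks summing to 4 forces exactly one block of size 2 and the rest size 1 → block sizes [2, 1, 1]

Assembling the blocks gives a Jordan form
J =
  [-1,  1,  0,  0]
  [ 0, -1,  0,  0]
  [ 0,  0, -1,  0]
  [ 0,  0,  0, -1]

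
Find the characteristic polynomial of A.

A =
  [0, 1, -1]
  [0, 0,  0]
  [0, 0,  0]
x^3

Expanding det(x·I − A) (e.g. by cofactor expansion or by noting that A is similar to its Jordan form J, which has the same characteristic polynomial as A) gives
  χ_A(x) = x^3
which factors as x^3. The eigenvalues (with algebraic multiplicities) are λ = 0 with multiplicity 3.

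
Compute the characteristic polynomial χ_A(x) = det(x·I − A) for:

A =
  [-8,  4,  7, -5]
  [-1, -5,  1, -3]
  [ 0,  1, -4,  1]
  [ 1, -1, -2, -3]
x^4 + 20*x^3 + 150*x^2 + 500*x + 625

Expanding det(x·I − A) (e.g. by cofactor expansion or by noting that A is similar to its Jordan form J, which has the same characteristic polynomial as A) gives
  χ_A(x) = x^4 + 20*x^3 + 150*x^2 + 500*x + 625
which factors as (x + 5)^4. The eigenvalues (with algebraic multiplicities) are λ = -5 with multiplicity 4.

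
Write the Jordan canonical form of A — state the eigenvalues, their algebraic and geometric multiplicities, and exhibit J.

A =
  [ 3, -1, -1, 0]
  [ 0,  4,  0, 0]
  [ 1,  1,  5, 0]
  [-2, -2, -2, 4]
J_2(4) ⊕ J_1(4) ⊕ J_1(4)

The characteristic polynomial is
  det(x·I − A) = x^4 - 16*x^3 + 96*x^2 - 256*x + 256 = (x - 4)^4

Eigenvalues and multiplicities (the geometric multiplicity of λ is n − rank(A − λI), which equals the number of Jordan blocks for λ):
  λ = 4: algebraic multiplicity = 4, geometric multiplicity = 3

Determining the block sizes for each eigenvalue:
  λ = 4: 3 blocks summing to 4 forces exactly one block of size 2 and the rest size 1 → block sizes [2, 1, 1]

Assembling the blocks gives a Jordan form
J =
  [4, 1, 0, 0]
  [0, 4, 0, 0]
  [0, 0, 4, 0]
  [0, 0, 0, 4]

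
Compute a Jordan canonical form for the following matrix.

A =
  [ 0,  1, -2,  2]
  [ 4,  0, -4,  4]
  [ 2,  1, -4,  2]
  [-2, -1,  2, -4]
J_2(-2) ⊕ J_1(-2) ⊕ J_1(-2)

The characteristic polynomial is
  det(x·I − A) = x^4 + 8*x^3 + 24*x^2 + 32*x + 16 = (x + 2)^4

Eigenvalues and multiplicities (the geometric multiplicity of λ is n − rank(A − λI), which equals the number of Jordan blocks for λ):
  λ = -2: algebraic multiplicity = 4, geometric multiplicity = 3

Determining the block sizes for each eigenvalue:
  λ = -2: 3 blocks summing to 4 forces exactly one block of size 2 and the rest size 1 → block sizes [2, 1, 1]

Assembling the blocks gives a Jordan form
J =
  [-2,  1,  0,  0]
  [ 0, -2,  0,  0]
  [ 0,  0, -2,  0]
  [ 0,  0,  0, -2]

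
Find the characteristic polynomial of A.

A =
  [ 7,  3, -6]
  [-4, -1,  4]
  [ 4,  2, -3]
x^3 - 3*x^2 + 3*x - 1

Expanding det(x·I − A) (e.g. by cofactor expansion or by noting that A is similar to its Jordan form J, which has the same characteristic polynomial as A) gives
  χ_A(x) = x^3 - 3*x^2 + 3*x - 1
which factors as (x - 1)^3. The eigenvalues (with algebraic multiplicities) are λ = 1 with multiplicity 3.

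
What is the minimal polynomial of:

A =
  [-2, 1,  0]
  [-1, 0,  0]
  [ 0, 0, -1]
x^2 + 2*x + 1

The characteristic polynomial is χ_A(x) = (x + 1)^3, so the eigenvalues are known. The minimal polynomial is
  m_A(x) = Π_λ (x − λ)^{k_λ}
where k_λ is the size of the *largest* Jordan block for λ (equivalently, the smallest k with (A − λI)^k v = 0 for every generalised eigenvector v of λ).

  λ = -1: largest Jordan block has size 2, contributing (x + 1)^2

So m_A(x) = (x + 1)^2 = x^2 + 2*x + 1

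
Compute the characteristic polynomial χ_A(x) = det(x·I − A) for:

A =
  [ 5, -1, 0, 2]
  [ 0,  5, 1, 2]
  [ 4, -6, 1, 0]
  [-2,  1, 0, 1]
x^4 - 12*x^3 + 54*x^2 - 108*x + 81

Expanding det(x·I − A) (e.g. by cofactor expansion or by noting that A is similar to its Jordan form J, which has the same characteristic polynomial as A) gives
  χ_A(x) = x^4 - 12*x^3 + 54*x^2 - 108*x + 81
which factors as (x - 3)^4. The eigenvalues (with algebraic multiplicities) are λ = 3 with multiplicity 4.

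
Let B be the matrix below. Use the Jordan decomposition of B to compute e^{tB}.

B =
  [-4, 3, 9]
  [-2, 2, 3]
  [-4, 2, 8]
e^{tB} =
  [-3*t^2*exp(2*t) - 6*t*exp(2*t) + exp(2*t), 3*t*exp(2*t), 9*t^2*exp(2*t)/2 + 9*t*exp(2*t)]
  [-2*t*exp(2*t), exp(2*t), 3*t*exp(2*t)]
  [-2*t^2*exp(2*t) - 4*t*exp(2*t), 2*t*exp(2*t), 3*t^2*exp(2*t) + 6*t*exp(2*t) + exp(2*t)]

Strategy: write B = P · J · P⁻¹ where J is a Jordan canonical form, so e^{tB} = P · e^{tJ} · P⁻¹, and e^{tJ} can be computed block-by-block.

B has Jordan form
J =
  [2, 1, 0]
  [0, 2, 1]
  [0, 0, 2]
(up to reordering of blocks).

Per-block formulas:
  For a 3×3 Jordan block J_3(2): exp(t · J_3(2)) = e^(2t)·(I + t·N + (t^2/2)·N^2), where N is the 3×3 nilpotent shift.

After assembling e^{tJ} and conjugating by P, we get:

e^{tB} =
  [-3*t^2*exp(2*t) - 6*t*exp(2*t) + exp(2*t), 3*t*exp(2*t), 9*t^2*exp(2*t)/2 + 9*t*exp(2*t)]
  [-2*t*exp(2*t), exp(2*t), 3*t*exp(2*t)]
  [-2*t^2*exp(2*t) - 4*t*exp(2*t), 2*t*exp(2*t), 3*t^2*exp(2*t) + 6*t*exp(2*t) + exp(2*t)]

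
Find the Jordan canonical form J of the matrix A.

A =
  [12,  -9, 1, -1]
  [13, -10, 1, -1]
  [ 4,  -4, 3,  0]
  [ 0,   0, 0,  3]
J_1(-1) ⊕ J_2(3) ⊕ J_1(3)

The characteristic polynomial is
  det(x·I − A) = x^4 - 8*x^3 + 18*x^2 - 27 = (x - 3)^3*(x + 1)

Eigenvalues and multiplicities (the geometric multiplicity of λ is n − rank(A − λI), which equals the number of Jordan blocks for λ):
  λ = -1: algebraic multiplicity = 1, geometric multiplicity = 1
  λ = 3: algebraic multiplicity = 3, geometric multiplicity = 2

Determining the block sizes for each eigenvalue:
  λ = -1: one block (gm = 1), so the single block has size am = 1 → block sizes [1]
  λ = 3: 2 blocks summing to 3 forces exactly one block of size 2 and the rest size 1 → block sizes [2, 1]

Assembling the blocks gives a Jordan form
J =
  [-1, 0, 0, 0]
  [ 0, 3, 1, 0]
  [ 0, 0, 3, 0]
  [ 0, 0, 0, 3]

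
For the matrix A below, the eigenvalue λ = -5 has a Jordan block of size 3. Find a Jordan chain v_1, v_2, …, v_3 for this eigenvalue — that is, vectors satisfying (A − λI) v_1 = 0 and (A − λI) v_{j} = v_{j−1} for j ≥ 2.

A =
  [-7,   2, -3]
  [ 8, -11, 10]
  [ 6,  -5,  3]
A Jordan chain for λ = -5 of length 3:
v_1 = (2, -4, -4)ᵀ
v_2 = (-2, 8, 6)ᵀ
v_3 = (1, 0, 0)ᵀ

Let N = A − (-5)·I. We want v_3 with N^3 v_3 = 0 but N^2 v_3 ≠ 0; then v_{j-1} := N · v_j for j = 3, …, 2.

Pick v_3 = (1, 0, 0)ᵀ.
Then v_2 = N · v_3 = (-2, 8, 6)ᵀ.
Then v_1 = N · v_2 = (2, -4, -4)ᵀ.

Sanity check: (A − (-5)·I) v_1 = (0, 0, 0)ᵀ = 0. ✓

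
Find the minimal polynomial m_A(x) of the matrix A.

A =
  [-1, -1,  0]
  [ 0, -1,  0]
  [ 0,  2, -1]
x^2 + 2*x + 1

The characteristic polynomial is χ_A(x) = (x + 1)^3, so the eigenvalues are known. The minimal polynomial is
  m_A(x) = Π_λ (x − λ)^{k_λ}
where k_λ is the size of the *largest* Jordan block for λ (equivalently, the smallest k with (A − λI)^k v = 0 for every generalised eigenvector v of λ).

  λ = -1: largest Jordan block has size 2, contributing (x + 1)^2

So m_A(x) = (x + 1)^2 = x^2 + 2*x + 1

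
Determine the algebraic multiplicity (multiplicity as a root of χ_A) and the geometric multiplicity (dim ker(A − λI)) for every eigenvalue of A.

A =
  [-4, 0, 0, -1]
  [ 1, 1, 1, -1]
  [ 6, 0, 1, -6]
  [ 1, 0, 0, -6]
λ = -5: alg = 2, geom = 1; λ = 1: alg = 2, geom = 1

Step 1 — factor the characteristic polynomial to read off the algebraic multiplicities:
  χ_A(x) = (x - 1)^2*(x + 5)^2

Step 2 — compute geometric multiplicities via the rank-nullity identity g(λ) = n − rank(A − λI):
  rank(A − (-5)·I) = 3, so dim ker(A − (-5)·I) = n − 3 = 1
  rank(A − (1)·I) = 3, so dim ker(A − (1)·I) = n − 3 = 1

Summary:
  λ = -5: algebraic multiplicity = 2, geometric multiplicity = 1
  λ = 1: algebraic multiplicity = 2, geometric multiplicity = 1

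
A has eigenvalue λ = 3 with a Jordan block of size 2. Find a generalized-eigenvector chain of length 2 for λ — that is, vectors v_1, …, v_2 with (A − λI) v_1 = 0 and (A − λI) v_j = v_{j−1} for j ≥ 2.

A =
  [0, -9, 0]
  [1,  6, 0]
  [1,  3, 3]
A Jordan chain for λ = 3 of length 2:
v_1 = (-3, 1, 1)ᵀ
v_2 = (1, 0, 0)ᵀ

Let N = A − (3)·I. We want v_2 with N^2 v_2 = 0 but N^1 v_2 ≠ 0; then v_{j-1} := N · v_j for j = 2, …, 2.

Pick v_2 = (1, 0, 0)ᵀ.
Then v_1 = N · v_2 = (-3, 1, 1)ᵀ.

Sanity check: (A − (3)·I) v_1 = (0, 0, 0)ᵀ = 0. ✓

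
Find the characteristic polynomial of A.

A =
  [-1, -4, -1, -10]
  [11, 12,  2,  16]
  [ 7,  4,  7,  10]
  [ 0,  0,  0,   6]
x^4 - 24*x^3 + 216*x^2 - 864*x + 1296

Expanding det(x·I − A) (e.g. by cofactor expansion or by noting that A is similar to its Jordan form J, which has the same characteristic polynomial as A) gives
  χ_A(x) = x^4 - 24*x^3 + 216*x^2 - 864*x + 1296
which factors as (x - 6)^4. The eigenvalues (with algebraic multiplicities) are λ = 6 with multiplicity 4.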